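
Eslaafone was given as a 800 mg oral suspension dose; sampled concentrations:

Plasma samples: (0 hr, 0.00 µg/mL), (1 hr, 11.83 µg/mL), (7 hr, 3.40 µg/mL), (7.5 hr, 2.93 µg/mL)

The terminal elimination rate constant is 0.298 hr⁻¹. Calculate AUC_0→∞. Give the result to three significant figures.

Trapezoidal AUC_0→7.5:
  [0→1]: (0.00+11.83)/2 × 1 = 5.915
  [1→7]: (11.83+3.40)/2 × 6 = 45.69
  [7→7.5]: (3.40+2.93)/2 × 0.5 = 1.5825
  Sum = 53.1875 µg/mL·hr
Extrapolated tail: C_last / k_e = 2.93 / 0.298 = 9.832
AUC_0→∞ = 53.1875 + 9.832 = 63.0195 µg/mL·hr

AUC = 63.0 µg/mL·hr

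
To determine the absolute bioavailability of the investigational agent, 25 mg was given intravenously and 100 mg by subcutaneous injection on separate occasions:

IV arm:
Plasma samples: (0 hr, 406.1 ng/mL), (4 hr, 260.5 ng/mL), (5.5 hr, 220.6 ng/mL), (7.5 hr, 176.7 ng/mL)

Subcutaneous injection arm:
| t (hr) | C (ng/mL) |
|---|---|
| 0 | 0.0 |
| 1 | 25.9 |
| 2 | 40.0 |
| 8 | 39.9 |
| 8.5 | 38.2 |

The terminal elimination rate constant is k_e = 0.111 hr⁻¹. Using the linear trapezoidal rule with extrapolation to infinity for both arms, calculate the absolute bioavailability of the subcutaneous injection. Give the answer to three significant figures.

F = 0.0441

Trapezoidal AUC_0→7.5 (IV):
  [0→4]: (406.1+260.5)/2 × 4 = 1333.2
  [4→5.5]: (260.5+220.6)/2 × 1.5 = 360.825
  [5.5→7.5]: (220.6+176.7)/2 × 2 = 397.3
  Sum = 2091.325 ng/mL·hr
IV tail: 176.7/0.111 = 1591.892; AUC_iv,0→∞ = 2091.325 + 1591.892 = 3683.217 ng/mL·hr
Trapezoidal AUC_0→8.5 (subcutaneous injection):
  [0→1]: (0.0+25.9)/2 × 1 = 12.95
  [1→2]: (25.9+40.0)/2 × 1 = 32.95
  [2→8]: (40.0+39.9)/2 × 6 = 239.7
  [8→8.5]: (39.9+38.2)/2 × 0.5 = 19.525
  Sum = 305.125 ng/mL·hr
subcutaneous injection tail: 38.2/0.111 = 344.144; AUC_ev,0→∞ = 305.125 + 344.144 = 649.269 ng/mL·hr
F = (AUC_ev/D_ev)/(AUC_iv/D_iv) = (649.269/100)/(3683.217/25) = 6.49269/147.32868 = 0.0441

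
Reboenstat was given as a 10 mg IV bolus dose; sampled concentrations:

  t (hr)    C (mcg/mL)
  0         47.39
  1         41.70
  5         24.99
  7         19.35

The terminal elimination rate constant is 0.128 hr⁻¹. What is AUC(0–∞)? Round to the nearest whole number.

AUC = 373 mcg/mL·hr

Trapezoidal AUC_0→7:
  [0→1]: (47.39+41.70)/2 × 1 = 44.545
  [1→5]: (41.70+24.99)/2 × 4 = 133.38
  [5→7]: (24.99+19.35)/2 × 2 = 44.34
  Sum = 222.265 mcg/mL·hr
Extrapolated tail: C_last / k_e = 19.35 / 0.128 = 151.172
AUC_0→∞ = 222.265 + 151.172 = 373.437 mcg/mL·hr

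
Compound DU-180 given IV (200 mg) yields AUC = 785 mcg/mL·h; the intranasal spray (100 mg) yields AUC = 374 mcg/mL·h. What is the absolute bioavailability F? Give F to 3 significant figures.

F = 0.953

F = (AUC_ev / D_ev) / (AUC_iv / D_iv)
  = (374/100) / (785/200)
  = 3.74 / 3.925 = 0.9529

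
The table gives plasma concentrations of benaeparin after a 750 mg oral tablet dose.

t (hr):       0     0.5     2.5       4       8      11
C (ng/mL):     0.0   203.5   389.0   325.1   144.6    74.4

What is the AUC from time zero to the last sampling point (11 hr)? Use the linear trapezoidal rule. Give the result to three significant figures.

Trapezoidal AUC_0→11:
  [0→0.5]: (0.0+203.5)/2 × 0.5 = 50.875
  [0.5→2.5]: (203.5+389.0)/2 × 2 = 592.5
  [2.5→4]: (389.0+325.1)/2 × 1.5 = 535.575
  [4→8]: (325.1+144.6)/2 × 4 = 939.4
  [8→11]: (144.6+74.4)/2 × 3 = 328.5
  Sum = 2446.85 ng/mL·hr

AUC = 2450 ng/mL·hr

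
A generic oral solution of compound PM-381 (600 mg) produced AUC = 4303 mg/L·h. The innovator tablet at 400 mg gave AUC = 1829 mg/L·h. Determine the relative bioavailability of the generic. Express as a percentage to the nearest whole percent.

F_rel = (AUC_test/D_test) / (AUC_ref/D_ref)
      = (4303/600) / (1829/400)
      = 7.17167 / 4.5725 = 1.5684 = 156.84%

F_rel = 157%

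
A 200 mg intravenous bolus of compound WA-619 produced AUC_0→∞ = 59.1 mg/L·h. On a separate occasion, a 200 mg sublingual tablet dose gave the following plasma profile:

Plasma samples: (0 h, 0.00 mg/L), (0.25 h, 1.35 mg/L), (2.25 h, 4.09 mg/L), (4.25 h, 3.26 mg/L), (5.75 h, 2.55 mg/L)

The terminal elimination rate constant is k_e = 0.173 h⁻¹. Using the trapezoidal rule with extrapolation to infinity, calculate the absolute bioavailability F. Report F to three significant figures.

Trapezoidal AUC_0→5.75 (sublingual tablet):
  [0→0.25]: (0.00+1.35)/2 × 0.25 = 0.16875
  [0.25→2.25]: (1.35+4.09)/2 × 2 = 5.44
  [2.25→4.25]: (4.09+3.26)/2 × 2 = 7.35
  [4.25→5.75]: (3.26+2.55)/2 × 1.5 = 4.3575
  Sum = 17.31625 mg/L·h
Tail: C_last/k_e = 2.55/0.173 = 14.740
AUC_0→∞ (sublingual tablet) = 17.31625 + 14.740 = 32.05625 mg/L·h
F = (AUC_ev/D_ev)/(AUC_iv/D_iv) = (32.05625/200)/(59.1/200) = 0.16028125/0.2955 = 0.5424

F = 0.542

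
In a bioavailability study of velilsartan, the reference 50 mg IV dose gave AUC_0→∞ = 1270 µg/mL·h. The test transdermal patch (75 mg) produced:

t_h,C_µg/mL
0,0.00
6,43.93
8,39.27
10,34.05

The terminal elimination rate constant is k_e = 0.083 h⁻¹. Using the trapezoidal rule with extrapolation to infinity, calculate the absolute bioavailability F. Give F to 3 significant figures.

F = 0.367

Trapezoidal AUC_0→10 (transdermal patch):
  [0→6]: (0.00+43.93)/2 × 6 = 131.79
  [6→8]: (43.93+39.27)/2 × 2 = 83.2
  [8→10]: (39.27+34.05)/2 × 2 = 73.32
  Sum = 288.31 µg/mL·h
Tail: C_last/k_e = 34.05/0.083 = 410.241
AUC_0→∞ (transdermal patch) = 288.31 + 410.241 = 698.551 µg/mL·h
F = (AUC_ev/D_ev)/(AUC_iv/D_iv) = (698.551/75)/(1270/50) = 9.31401/25.4 = 0.3667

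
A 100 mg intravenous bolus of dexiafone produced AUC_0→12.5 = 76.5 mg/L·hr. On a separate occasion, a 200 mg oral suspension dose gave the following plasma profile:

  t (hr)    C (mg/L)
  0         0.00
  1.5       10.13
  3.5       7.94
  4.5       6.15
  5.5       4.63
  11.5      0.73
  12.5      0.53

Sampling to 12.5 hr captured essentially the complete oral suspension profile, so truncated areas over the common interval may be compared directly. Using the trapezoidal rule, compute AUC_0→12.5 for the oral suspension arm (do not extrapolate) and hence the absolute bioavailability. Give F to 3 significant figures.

F = 0.358

Trapezoidal AUC_0→12.5 (oral suspension):
  [0→1.5]: (0.00+10.13)/2 × 1.5 = 7.5975
  [1.5→3.5]: (10.13+7.94)/2 × 2 = 18.07
  [3.5→4.5]: (7.94+6.15)/2 × 1 = 7.045
  [4.5→5.5]: (6.15+4.63)/2 × 1 = 5.39
  [5.5→11.5]: (4.63+0.73)/2 × 6 = 16.08
  [11.5→12.5]: (0.73+0.53)/2 × 1 = 0.63
  Sum = 54.8125 mg/L·hr
F = (AUC_ev/D_ev)/(AUC_iv/D_iv) = (54.8125/200)/(76.5/100) = 0.2740625/0.765 = 0.3583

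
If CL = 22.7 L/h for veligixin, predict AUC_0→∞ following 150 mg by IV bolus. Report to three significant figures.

AUC = 6.61 mg/L·h

AUC_0→∞ = Dose_iv / CL
        = 150 / 22.7 = 6.60793 mg/L·h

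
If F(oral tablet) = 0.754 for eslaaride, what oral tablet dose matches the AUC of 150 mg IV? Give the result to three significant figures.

For equal systemic exposure: F × D_ev = D_iv
D_ev = D_iv / F = 150 / 0.754 = 198.939 mg

D_oral = 199 mg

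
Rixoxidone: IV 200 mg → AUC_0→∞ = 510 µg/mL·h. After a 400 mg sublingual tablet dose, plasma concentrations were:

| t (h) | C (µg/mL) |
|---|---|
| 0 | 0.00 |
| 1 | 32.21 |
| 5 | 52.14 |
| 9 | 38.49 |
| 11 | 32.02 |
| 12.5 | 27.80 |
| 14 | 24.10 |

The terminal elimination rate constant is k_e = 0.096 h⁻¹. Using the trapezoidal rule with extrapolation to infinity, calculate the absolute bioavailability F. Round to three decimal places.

Trapezoidal AUC_0→14 (sublingual tablet):
  [0→1]: (0.00+32.21)/2 × 1 = 16.105
  [1→5]: (32.21+52.14)/2 × 4 = 168.7
  [5→9]: (52.14+38.49)/2 × 4 = 181.26
  [9→11]: (38.49+32.02)/2 × 2 = 70.51
  [11→12.5]: (32.02+27.80)/2 × 1.5 = 44.865
  [12.5→14]: (27.80+24.10)/2 × 1.5 = 38.925
  Sum = 520.365 µg/mL·h
Tail: C_last/k_e = 24.10/0.096 = 251.042
AUC_0→∞ (sublingual tablet) = 520.365 + 251.042 = 771.407 µg/mL·h
F = (AUC_ev/D_ev)/(AUC_iv/D_iv) = (771.407/400)/(510/200) = 1.9285175/2.55 = 0.7563

F = 0.756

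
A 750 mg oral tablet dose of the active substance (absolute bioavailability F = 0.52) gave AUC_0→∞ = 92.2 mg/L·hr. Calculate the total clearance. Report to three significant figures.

CL = F × Dose / AUC_0→∞
   = 0.52 × 750 / 92.2 = 4.22993 L/hr

CL = 4.23 L/hr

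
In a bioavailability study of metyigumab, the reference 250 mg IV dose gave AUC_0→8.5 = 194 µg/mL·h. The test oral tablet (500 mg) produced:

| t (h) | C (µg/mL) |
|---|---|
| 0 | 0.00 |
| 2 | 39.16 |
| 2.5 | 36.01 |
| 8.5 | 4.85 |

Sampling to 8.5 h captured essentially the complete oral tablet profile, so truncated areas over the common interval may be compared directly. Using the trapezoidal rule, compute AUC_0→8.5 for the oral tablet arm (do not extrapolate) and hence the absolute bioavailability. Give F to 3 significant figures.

Trapezoidal AUC_0→8.5 (oral tablet):
  [0→2]: (0.00+39.16)/2 × 2 = 39.16
  [2→2.5]: (39.16+36.01)/2 × 0.5 = 18.7925
  [2.5→8.5]: (36.01+4.85)/2 × 6 = 122.58
  Sum = 180.5325 µg/mL·h
F = (AUC_ev/D_ev)/(AUC_iv/D_iv) = (180.5325/500)/(194/250) = 0.361065/0.776 = 0.4653

F = 0.465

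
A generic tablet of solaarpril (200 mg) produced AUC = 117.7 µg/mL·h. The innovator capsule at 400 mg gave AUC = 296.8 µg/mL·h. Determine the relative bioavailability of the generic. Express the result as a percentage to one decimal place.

F_rel = (AUC_test/D_test) / (AUC_ref/D_ref)
      = (117.7/200) / (296.8/400)
      = 0.5885 / 0.742 = 0.7931 = 79.31%

F_rel = 79.3%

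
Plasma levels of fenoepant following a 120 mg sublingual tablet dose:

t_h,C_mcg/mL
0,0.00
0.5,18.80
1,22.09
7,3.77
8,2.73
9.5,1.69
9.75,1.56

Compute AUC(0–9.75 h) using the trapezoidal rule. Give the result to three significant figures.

Trapezoidal AUC_0→9.75:
  [0→0.5]: (0.00+18.80)/2 × 0.5 = 4.7
  [0.5→1]: (18.80+22.09)/2 × 0.5 = 10.2225
  [1→7]: (22.09+3.77)/2 × 6 = 77.58
  [7→8]: (3.77+2.73)/2 × 1 = 3.25
  [8→9.5]: (2.73+1.69)/2 × 1.5 = 3.315
  [9.5→9.75]: (1.69+1.56)/2 × 0.25 = 0.40625
  Sum = 99.47375 mcg/mL·h

AUC = 99.5 mcg/mL·h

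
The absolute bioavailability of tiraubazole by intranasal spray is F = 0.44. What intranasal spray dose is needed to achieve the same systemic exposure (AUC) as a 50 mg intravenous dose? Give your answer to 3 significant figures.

D_intranasal = 114 mg

For equal systemic exposure: F × D_ev = D_iv
D_ev = D_iv / F = 50 / 0.44 = 113.636 mg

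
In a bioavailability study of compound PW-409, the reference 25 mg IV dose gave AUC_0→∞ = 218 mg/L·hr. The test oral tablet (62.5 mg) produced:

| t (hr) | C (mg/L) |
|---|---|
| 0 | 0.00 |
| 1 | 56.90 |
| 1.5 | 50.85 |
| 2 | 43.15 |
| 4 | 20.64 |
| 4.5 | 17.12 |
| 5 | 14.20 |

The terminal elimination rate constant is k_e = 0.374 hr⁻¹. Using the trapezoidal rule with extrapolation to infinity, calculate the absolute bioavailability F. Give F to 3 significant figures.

F = 0.363

Trapezoidal AUC_0→5 (oral tablet):
  [0→1]: (0.00+56.90)/2 × 1 = 28.45
  [1→1.5]: (56.90+50.85)/2 × 0.5 = 26.9375
  [1.5→2]: (50.85+43.15)/2 × 0.5 = 23.5
  [2→4]: (43.15+20.64)/2 × 2 = 63.79
  [4→4.5]: (20.64+17.12)/2 × 0.5 = 9.44
  [4.5→5]: (17.12+14.20)/2 × 0.5 = 7.83
  Sum = 159.9475 mg/L·hr
Tail: C_last/k_e = 14.20/0.374 = 37.968
AUC_0→∞ (oral tablet) = 159.9475 + 37.968 = 197.9155 mg/L·hr
F = (AUC_ev/D_ev)/(AUC_iv/D_iv) = (197.9155/62.5)/(218/25) = 3.166648/8.72 = 0.3631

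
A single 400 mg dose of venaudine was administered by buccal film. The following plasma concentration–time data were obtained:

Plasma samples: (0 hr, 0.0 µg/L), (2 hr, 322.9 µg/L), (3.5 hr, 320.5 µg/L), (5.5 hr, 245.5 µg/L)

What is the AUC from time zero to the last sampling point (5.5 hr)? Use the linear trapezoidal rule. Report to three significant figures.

Trapezoidal AUC_0→5.5:
  [0→2]: (0.0+322.9)/2 × 2 = 322.9
  [2→3.5]: (322.9+320.5)/2 × 1.5 = 482.55
  [3.5→5.5]: (320.5+245.5)/2 × 2 = 566.0
  Sum = 1371.45 µg/L·hr

AUC = 1370 µg/L·hr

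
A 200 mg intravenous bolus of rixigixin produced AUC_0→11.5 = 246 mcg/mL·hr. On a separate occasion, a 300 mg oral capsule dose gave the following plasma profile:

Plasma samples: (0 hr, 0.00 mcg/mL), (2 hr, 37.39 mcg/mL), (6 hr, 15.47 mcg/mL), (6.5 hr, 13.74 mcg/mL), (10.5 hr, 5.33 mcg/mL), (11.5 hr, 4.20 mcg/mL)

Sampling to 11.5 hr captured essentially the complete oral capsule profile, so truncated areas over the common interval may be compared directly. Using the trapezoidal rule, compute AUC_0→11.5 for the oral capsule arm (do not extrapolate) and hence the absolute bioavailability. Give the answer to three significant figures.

F = 0.524

Trapezoidal AUC_0→11.5 (oral capsule):
  [0→2]: (0.00+37.39)/2 × 2 = 37.39
  [2→6]: (37.39+15.47)/2 × 4 = 105.72
  [6→6.5]: (15.47+13.74)/2 × 0.5 = 7.3025
  [6.5→10.5]: (13.74+5.33)/2 × 4 = 38.14
  [10.5→11.5]: (5.33+4.20)/2 × 1 = 4.765
  Sum = 193.3175 mcg/mL·hr
F = (AUC_ev/D_ev)/(AUC_iv/D_iv) = (193.3175/300)/(246/200) = 0.644392/1.23 = 0.5239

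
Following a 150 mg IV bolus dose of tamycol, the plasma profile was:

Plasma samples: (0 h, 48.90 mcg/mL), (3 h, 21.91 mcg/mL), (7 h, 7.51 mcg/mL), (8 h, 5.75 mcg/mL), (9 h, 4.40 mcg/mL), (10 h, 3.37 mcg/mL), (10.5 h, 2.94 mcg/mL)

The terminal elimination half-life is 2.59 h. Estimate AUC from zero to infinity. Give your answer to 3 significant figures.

AUC = 193 mcg/mL·h

Trapezoidal AUC_0→10.5:
  [0→3]: (48.90+21.91)/2 × 3 = 106.215
  [3→7]: (21.91+7.51)/2 × 4 = 58.84
  [7→8]: (7.51+5.75)/2 × 1 = 6.63
  [8→9]: (5.75+4.40)/2 × 1 = 5.075
  [9→10]: (4.40+3.37)/2 × 1 = 3.885
  [10→10.5]: (3.37+2.94)/2 × 0.5 = 1.5775
  Sum = 182.2225 mcg/mL·h
k_e = ln2 / t½ = 0.693147 / 2.59 = 0.2676 h^-1
Extrapolated tail: C_last / k_e = 2.94 / 0.2676 = 10.987
AUC_0→∞ = 182.2225 + 10.987 = 193.2095 mcg/mL·h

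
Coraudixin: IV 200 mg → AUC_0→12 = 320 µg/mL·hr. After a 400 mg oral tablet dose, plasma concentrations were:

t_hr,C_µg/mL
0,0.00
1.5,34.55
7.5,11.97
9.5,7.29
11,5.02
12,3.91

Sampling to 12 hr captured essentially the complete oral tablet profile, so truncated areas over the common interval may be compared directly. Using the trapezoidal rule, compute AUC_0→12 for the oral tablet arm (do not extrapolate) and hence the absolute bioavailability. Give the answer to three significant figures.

F = 0.310

Trapezoidal AUC_0→12 (oral tablet):
  [0→1.5]: (0.00+34.55)/2 × 1.5 = 25.9125
  [1.5→7.5]: (34.55+11.97)/2 × 6 = 139.56
  [7.5→9.5]: (11.97+7.29)/2 × 2 = 19.26
  [9.5→11]: (7.29+5.02)/2 × 1.5 = 9.2325
  [11→12]: (5.02+3.91)/2 × 1 = 4.465
  Sum = 198.43 µg/mL·hr
F = (AUC_ev/D_ev)/(AUC_iv/D_iv) = (198.43/400)/(320/200) = 0.496075/1.6 = 0.3100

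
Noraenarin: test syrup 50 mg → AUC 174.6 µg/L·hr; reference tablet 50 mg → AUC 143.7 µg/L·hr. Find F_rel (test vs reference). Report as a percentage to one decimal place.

F_rel = 121.5%

F_rel = (AUC_test/D_test) / (AUC_ref/D_ref)
      = (174.6/50) / (143.7/50)
      = 3.492 / 2.874 = 1.2150 = 121.50%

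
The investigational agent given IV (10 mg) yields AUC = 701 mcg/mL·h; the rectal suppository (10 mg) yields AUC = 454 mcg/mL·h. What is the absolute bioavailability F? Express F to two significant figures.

F = (AUC_ev / D_ev) / (AUC_iv / D_iv)
  = (454/10) / (701/10)
  = 45.4 / 70.1 = 0.6476

F = 0.65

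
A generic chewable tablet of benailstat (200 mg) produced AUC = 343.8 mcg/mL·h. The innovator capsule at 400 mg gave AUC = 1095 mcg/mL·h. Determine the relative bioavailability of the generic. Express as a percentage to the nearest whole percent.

F_rel = 63%

F_rel = (AUC_test/D_test) / (AUC_ref/D_ref)
      = (343.8/200) / (1095/400)
      = 1.719 / 2.7375 = 0.6279 = 62.79%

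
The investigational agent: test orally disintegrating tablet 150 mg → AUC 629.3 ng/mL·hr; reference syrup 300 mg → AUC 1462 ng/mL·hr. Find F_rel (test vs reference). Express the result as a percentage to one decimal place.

F_rel = (AUC_test/D_test) / (AUC_ref/D_ref)
      = (629.3/150) / (1462/300)
      = 4.19533 / 4.87333 = 0.8609 = 86.09%

F_rel = 86.1%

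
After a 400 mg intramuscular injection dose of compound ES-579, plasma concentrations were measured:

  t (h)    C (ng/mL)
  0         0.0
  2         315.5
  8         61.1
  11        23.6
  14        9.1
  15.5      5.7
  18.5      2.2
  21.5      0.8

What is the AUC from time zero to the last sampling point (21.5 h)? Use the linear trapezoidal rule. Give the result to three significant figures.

AUC = 1650 ng/mL·h

Trapezoidal AUC_0→21.5:
  [0→2]: (0.0+315.5)/2 × 2 = 315.5
  [2→8]: (315.5+61.1)/2 × 6 = 1129.8
  [8→11]: (61.1+23.6)/2 × 3 = 127.05
  [11→14]: (23.6+9.1)/2 × 3 = 49.05
  [14→15.5]: (9.1+5.7)/2 × 1.5 = 11.1
  [15.5→18.5]: (5.7+2.2)/2 × 3 = 11.85
  [18.5→21.5]: (2.2+0.8)/2 × 3 = 4.5
  Sum = 1648.85 ng/mL·h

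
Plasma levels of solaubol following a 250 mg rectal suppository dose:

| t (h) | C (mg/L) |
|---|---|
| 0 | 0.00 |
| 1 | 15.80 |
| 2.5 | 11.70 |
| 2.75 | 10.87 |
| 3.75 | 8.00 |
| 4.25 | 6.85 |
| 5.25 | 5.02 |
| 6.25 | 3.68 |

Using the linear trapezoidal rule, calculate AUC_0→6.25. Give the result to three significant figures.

AUC = 54.8 mg/L·h

Trapezoidal AUC_0→6.25:
  [0→1]: (0.00+15.80)/2 × 1 = 7.9
  [1→2.5]: (15.80+11.70)/2 × 1.5 = 20.625
  [2.5→2.75]: (11.70+10.87)/2 × 0.25 = 2.82125
  [2.75→3.75]: (10.87+8.00)/2 × 1 = 9.435
  [3.75→4.25]: (8.00+6.85)/2 × 0.5 = 3.7125
  [4.25→5.25]: (6.85+5.02)/2 × 1 = 5.935
  [5.25→6.25]: (5.02+3.68)/2 × 1 = 4.35
  Sum = 54.77875 mg/L·h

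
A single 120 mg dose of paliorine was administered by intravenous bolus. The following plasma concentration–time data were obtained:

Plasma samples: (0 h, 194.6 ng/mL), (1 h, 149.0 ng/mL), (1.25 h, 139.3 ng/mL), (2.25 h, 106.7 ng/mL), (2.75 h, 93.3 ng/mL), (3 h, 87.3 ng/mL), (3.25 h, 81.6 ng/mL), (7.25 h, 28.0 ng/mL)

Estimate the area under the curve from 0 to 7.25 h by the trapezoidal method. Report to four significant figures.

Trapezoidal AUC_0→7.25:
  [0→1]: (194.6+149.0)/2 × 1 = 171.8
  [1→1.25]: (149.0+139.3)/2 × 0.25 = 36.0375
  [1.25→2.25]: (139.3+106.7)/2 × 1 = 123.0
  [2.25→2.75]: (106.7+93.3)/2 × 0.5 = 50.0
  [2.75→3]: (93.3+87.3)/2 × 0.25 = 22.575
  [3→3.25]: (87.3+81.6)/2 × 0.25 = 21.1125
  [3.25→7.25]: (81.6+28.0)/2 × 4 = 219.2
  Sum = 643.725 ng/mL·h

AUC = 643.7 ng/mL·h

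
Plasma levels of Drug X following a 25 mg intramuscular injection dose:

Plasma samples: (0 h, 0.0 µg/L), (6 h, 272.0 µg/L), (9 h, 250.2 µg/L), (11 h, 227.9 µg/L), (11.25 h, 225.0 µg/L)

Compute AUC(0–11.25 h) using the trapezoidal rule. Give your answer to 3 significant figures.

Trapezoidal AUC_0→11.25:
  [0→6]: (0.0+272.0)/2 × 6 = 816.0
  [6→9]: (272.0+250.2)/2 × 3 = 783.3
  [9→11]: (250.2+227.9)/2 × 2 = 478.1
  [11→11.25]: (227.9+225.0)/2 × 0.25 = 56.6125
  Sum = 2134.0125 µg/L·h

AUC = 2130 µg/L·h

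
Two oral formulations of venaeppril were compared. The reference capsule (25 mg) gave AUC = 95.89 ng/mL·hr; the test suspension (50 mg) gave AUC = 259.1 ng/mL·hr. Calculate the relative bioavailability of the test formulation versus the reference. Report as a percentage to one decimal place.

F_rel = 135.1%

F_rel = (AUC_test/D_test) / (AUC_ref/D_ref)
      = (259.1/50) / (95.89/25)
      = 5.182 / 3.8356 = 1.3510 = 135.10%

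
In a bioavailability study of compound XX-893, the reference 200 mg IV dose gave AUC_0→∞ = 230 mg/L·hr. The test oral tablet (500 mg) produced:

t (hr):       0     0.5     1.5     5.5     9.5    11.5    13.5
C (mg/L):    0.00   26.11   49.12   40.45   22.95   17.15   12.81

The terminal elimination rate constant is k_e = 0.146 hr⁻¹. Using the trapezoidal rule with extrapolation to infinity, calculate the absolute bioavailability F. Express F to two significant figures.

Trapezoidal AUC_0→13.5 (oral tablet):
  [0→0.5]: (0.00+26.11)/2 × 0.5 = 6.5275
  [0.5→1.5]: (26.11+49.12)/2 × 1 = 37.615
  [1.5→5.5]: (49.12+40.45)/2 × 4 = 179.14
  [5.5→9.5]: (40.45+22.95)/2 × 4 = 126.8
  [9.5→11.5]: (22.95+17.15)/2 × 2 = 40.1
  [11.5→13.5]: (17.15+12.81)/2 × 2 = 29.96
  Sum = 420.1425 mg/L·hr
Tail: C_last/k_e = 12.81/0.146 = 87.740
AUC_0→∞ (oral tablet) = 420.1425 + 87.740 = 507.8825 mg/L·hr
F = (AUC_ev/D_ev)/(AUC_iv/D_iv) = (507.8825/500)/(230/200) = 1.015765/1.15 = 0.8833

F = 0.88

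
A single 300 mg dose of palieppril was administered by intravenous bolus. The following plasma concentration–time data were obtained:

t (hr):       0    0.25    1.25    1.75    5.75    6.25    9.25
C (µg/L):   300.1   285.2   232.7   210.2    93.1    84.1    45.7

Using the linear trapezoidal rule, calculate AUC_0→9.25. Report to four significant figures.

Trapezoidal AUC_0→9.25:
  [0→0.25]: (300.1+285.2)/2 × 0.25 = 73.1625
  [0.25→1.25]: (285.2+232.7)/2 × 1 = 258.95
  [1.25→1.75]: (232.7+210.2)/2 × 0.5 = 110.725
  [1.75→5.75]: (210.2+93.1)/2 × 4 = 606.6
  [5.75→6.25]: (93.1+84.1)/2 × 0.5 = 44.3
  [6.25→9.25]: (84.1+45.7)/2 × 3 = 194.7
  Sum = 1288.4375 µg/L·hr

AUC = 1288 µg/L·hr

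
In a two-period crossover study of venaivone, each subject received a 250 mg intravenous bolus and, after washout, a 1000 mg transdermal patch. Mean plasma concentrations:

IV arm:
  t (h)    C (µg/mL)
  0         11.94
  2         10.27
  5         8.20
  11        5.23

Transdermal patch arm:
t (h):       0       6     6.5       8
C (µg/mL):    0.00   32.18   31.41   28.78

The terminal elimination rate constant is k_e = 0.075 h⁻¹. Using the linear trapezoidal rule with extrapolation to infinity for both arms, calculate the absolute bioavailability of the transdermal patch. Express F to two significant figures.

Trapezoidal AUC_0→11 (IV):
  [0→2]: (11.94+10.27)/2 × 2 = 22.21
  [2→5]: (10.27+8.20)/2 × 3 = 27.705
  [5→11]: (8.20+5.23)/2 × 6 = 40.29
  Sum = 90.205 µg/mL·h
IV tail: 5.23/0.075 = 69.733; AUC_iv,0→∞ = 90.205 + 69.733 = 159.938 µg/mL·h
Trapezoidal AUC_0→8 (transdermal patch):
  [0→6]: (0.00+32.18)/2 × 6 = 96.54
  [6→6.5]: (32.18+31.41)/2 × 0.5 = 15.8975
  [6.5→8]: (31.41+28.78)/2 × 1.5 = 45.1425
  Sum = 157.58 µg/mL·h
transdermal patch tail: 28.78/0.075 = 383.733; AUC_ev,0→∞ = 157.58 + 383.733 = 541.313 µg/mL·h
F = (AUC_ev/D_ev)/(AUC_iv/D_iv) = (541.313/1000)/(159.938/250) = 0.541313/0.639752 = 0.8461

F = 0.85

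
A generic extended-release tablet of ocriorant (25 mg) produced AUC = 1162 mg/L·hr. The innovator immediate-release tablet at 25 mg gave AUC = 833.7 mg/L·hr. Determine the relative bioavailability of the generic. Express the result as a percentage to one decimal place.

F_rel = 139.4%

F_rel = (AUC_test/D_test) / (AUC_ref/D_ref)
      = (1162/25) / (833.7/25)
      = 46.48 / 33.348 = 1.3938 = 139.38%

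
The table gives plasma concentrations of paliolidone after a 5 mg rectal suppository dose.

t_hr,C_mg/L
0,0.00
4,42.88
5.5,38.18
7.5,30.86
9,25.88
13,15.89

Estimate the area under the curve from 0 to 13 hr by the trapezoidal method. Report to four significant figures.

Trapezoidal AUC_0→13:
  [0→4]: (0.00+42.88)/2 × 4 = 85.76
  [4→5.5]: (42.88+38.18)/2 × 1.5 = 60.795
  [5.5→7.5]: (38.18+30.86)/2 × 2 = 69.04
  [7.5→9]: (30.86+25.88)/2 × 1.5 = 42.555
  [9→13]: (25.88+15.89)/2 × 4 = 83.54
  Sum = 341.69 mg/L·hr

AUC = 341.7 mg/L·hr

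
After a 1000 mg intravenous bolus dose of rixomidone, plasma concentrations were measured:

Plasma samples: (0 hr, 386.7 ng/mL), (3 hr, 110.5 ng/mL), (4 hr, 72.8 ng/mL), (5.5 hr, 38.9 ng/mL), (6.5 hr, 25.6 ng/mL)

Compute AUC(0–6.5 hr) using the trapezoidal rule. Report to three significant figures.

AUC = 953 ng/mL·hr

Trapezoidal AUC_0→6.5:
  [0→3]: (386.7+110.5)/2 × 3 = 745.8
  [3→4]: (110.5+72.8)/2 × 1 = 91.65
  [4→5.5]: (72.8+38.9)/2 × 1.5 = 83.775
  [5.5→6.5]: (38.9+25.6)/2 × 1 = 32.25
  Sum = 953.475 ng/mL·hr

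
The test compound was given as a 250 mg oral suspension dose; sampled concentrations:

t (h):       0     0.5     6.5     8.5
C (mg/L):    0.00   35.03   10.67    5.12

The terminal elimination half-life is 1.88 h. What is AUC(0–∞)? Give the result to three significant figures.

Trapezoidal AUC_0→8.5:
  [0→0.5]: (0.00+35.03)/2 × 0.5 = 8.7575
  [0.5→6.5]: (35.03+10.67)/2 × 6 = 137.1
  [6.5→8.5]: (10.67+5.12)/2 × 2 = 15.79
  Sum = 161.6475 mg/L·h
k_e = ln2 / t½ = 0.693147 / 1.88 = 0.3687 h^-1
Extrapolated tail: C_last / k_e = 5.12 / 0.3687 = 13.887
AUC_0→∞ = 161.6475 + 13.887 = 175.5345 mg/L·h

AUC = 176 mg/L·h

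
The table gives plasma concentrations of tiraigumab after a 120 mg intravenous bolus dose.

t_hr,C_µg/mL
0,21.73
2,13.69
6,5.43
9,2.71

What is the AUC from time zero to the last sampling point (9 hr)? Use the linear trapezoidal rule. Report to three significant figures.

AUC = 85.9 µg/mL·hr

Trapezoidal AUC_0→9:
  [0→2]: (21.73+13.69)/2 × 2 = 35.42
  [2→6]: (13.69+5.43)/2 × 4 = 38.24
  [6→9]: (5.43+2.71)/2 × 3 = 12.21
  Sum = 85.87 µg/mL·hr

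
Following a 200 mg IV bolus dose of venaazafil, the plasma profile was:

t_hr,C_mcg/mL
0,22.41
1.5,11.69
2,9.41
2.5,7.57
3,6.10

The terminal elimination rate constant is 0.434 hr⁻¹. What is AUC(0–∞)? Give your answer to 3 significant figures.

AUC = 52.6 mcg/mL·hr

Trapezoidal AUC_0→3:
  [0→1.5]: (22.41+11.69)/2 × 1.5 = 25.575
  [1.5→2]: (11.69+9.41)/2 × 0.5 = 5.275
  [2→2.5]: (9.41+7.57)/2 × 0.5 = 4.245
  [2.5→3]: (7.57+6.10)/2 × 0.5 = 3.4175
  Sum = 38.5125 mcg/mL·hr
Extrapolated tail: C_last / k_e = 6.10 / 0.434 = 14.055
AUC_0→∞ = 38.5125 + 14.055 = 52.5675 mcg/mL·hr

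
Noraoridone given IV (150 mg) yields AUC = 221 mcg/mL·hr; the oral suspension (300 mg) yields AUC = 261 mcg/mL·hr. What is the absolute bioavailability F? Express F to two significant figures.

F = 0.59

F = (AUC_ev / D_ev) / (AUC_iv / D_iv)
  = (261/300) / (221/150)
  = 0.87 / 1.47333 = 0.5905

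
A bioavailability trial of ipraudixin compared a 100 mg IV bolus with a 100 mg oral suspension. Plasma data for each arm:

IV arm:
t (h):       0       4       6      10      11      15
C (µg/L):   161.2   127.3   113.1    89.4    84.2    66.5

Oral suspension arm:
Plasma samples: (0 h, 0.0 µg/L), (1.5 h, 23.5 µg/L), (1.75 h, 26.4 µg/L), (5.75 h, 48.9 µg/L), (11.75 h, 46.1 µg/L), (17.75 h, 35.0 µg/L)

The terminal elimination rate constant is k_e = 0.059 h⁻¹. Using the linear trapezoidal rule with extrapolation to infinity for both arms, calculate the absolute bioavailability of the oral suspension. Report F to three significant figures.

F = 0.473

Trapezoidal AUC_0→15 (IV):
  [0→4]: (161.2+127.3)/2 × 4 = 577.0
  [4→6]: (127.3+113.1)/2 × 2 = 240.4
  [6→10]: (113.1+89.4)/2 × 4 = 405.0
  [10→11]: (89.4+84.2)/2 × 1 = 86.8
  [11→15]: (84.2+66.5)/2 × 4 = 301.4
  Sum = 1610.6 µg/L·h
IV tail: 66.5/0.059 = 1127.119; AUC_iv,0→∞ = 1610.6 + 1127.119 = 2737.719 µg/L·h
Trapezoidal AUC_0→17.75 (oral suspension):
  [0→1.5]: (0.0+23.5)/2 × 1.5 = 17.625
  [1.5→1.75]: (23.5+26.4)/2 × 0.25 = 6.2375
  [1.75→5.75]: (26.4+48.9)/2 × 4 = 150.6
  [5.75→11.75]: (48.9+46.1)/2 × 6 = 285.0
  [11.75→17.75]: (46.1+35.0)/2 × 6 = 243.3
  Sum = 702.7625 µg/L·h
oral suspension tail: 35.0/0.059 = 593.220; AUC_ev,0→∞ = 702.7625 + 593.220 = 1295.9825 µg/L·h
F = (AUC_ev/D_ev)/(AUC_iv/D_iv) = (1295.9825/100)/(2737.719/100) = 12.959825/27.37719 = 0.4734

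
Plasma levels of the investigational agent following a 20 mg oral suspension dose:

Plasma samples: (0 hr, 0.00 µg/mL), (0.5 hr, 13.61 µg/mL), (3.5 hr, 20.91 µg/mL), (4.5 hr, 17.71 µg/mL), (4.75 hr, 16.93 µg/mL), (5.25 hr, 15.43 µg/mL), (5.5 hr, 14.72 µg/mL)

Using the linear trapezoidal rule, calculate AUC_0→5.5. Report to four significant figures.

AUC = 90.68 µg/mL·hr

Trapezoidal AUC_0→5.5:
  [0→0.5]: (0.00+13.61)/2 × 0.5 = 3.4025
  [0.5→3.5]: (13.61+20.91)/2 × 3 = 51.78
  [3.5→4.5]: (20.91+17.71)/2 × 1 = 19.31
  [4.5→4.75]: (17.71+16.93)/2 × 0.25 = 4.33
  [4.75→5.25]: (16.93+15.43)/2 × 0.5 = 8.09
  [5.25→5.5]: (15.43+14.72)/2 × 0.25 = 3.76875
  Sum = 90.68125 µg/mL·hr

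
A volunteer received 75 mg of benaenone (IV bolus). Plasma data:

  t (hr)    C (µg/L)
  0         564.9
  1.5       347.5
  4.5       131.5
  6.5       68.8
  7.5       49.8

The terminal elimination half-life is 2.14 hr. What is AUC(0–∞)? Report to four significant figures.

AUC = 1816 µg/L·hr

Trapezoidal AUC_0→7.5:
  [0→1.5]: (564.9+347.5)/2 × 1.5 = 684.3
  [1.5→4.5]: (347.5+131.5)/2 × 3 = 718.5
  [4.5→6.5]: (131.5+68.8)/2 × 2 = 200.3
  [6.5→7.5]: (68.8+49.8)/2 × 1 = 59.3
  Sum = 1662.4 µg/L·hr
k_e = ln2 / t½ = 0.693147 / 2.14 = 0.3239 hr^-1
Extrapolated tail: C_last / k_e = 49.8 / 0.3239 = 153.751
AUC_0→∞ = 1662.4 + 153.751 = 1816.151 µg/L·hr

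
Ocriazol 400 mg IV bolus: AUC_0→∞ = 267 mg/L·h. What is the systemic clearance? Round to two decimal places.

CL = 1.50 L/h

CL = Dose_iv / AUC_0→∞
   = 400 / 267 = 1.49813 L/h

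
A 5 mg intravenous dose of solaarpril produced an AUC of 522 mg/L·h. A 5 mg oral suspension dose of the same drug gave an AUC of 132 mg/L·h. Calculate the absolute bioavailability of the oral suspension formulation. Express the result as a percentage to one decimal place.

F = 25.3%

F = (AUC_ev / D_ev) / (AUC_iv / D_iv)
  = (132/5) / (522/5)
  = 26.4 / 104.4 = 0.2529
  = 25.29%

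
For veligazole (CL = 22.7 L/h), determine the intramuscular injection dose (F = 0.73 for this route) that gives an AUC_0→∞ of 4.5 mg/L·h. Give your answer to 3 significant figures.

Dose = CL × AUC_0→∞ / F
     = 22.7 × 4.5 / 0.73 = 139.932 mg

Dose = 140 mg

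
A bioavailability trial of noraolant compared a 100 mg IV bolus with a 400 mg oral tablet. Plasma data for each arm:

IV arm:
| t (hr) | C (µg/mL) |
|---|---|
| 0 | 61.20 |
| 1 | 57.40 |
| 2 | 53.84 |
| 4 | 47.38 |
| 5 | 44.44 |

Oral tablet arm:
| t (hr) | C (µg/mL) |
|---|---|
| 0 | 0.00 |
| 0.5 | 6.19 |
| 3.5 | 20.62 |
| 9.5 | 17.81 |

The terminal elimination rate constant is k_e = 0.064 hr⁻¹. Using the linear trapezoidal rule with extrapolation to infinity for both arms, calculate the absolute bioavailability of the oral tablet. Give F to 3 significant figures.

F = 0.114

Trapezoidal AUC_0→5 (IV):
  [0→1]: (61.20+57.40)/2 × 1 = 59.3
  [1→2]: (57.40+53.84)/2 × 1 = 55.62
  [2→4]: (53.84+47.38)/2 × 2 = 101.22
  [4→5]: (47.38+44.44)/2 × 1 = 45.91
  Sum = 262.05 µg/mL·hr
IV tail: 44.44/0.064 = 694.375; AUC_iv,0→∞ = 262.05 + 694.375 = 956.425 µg/mL·hr
Trapezoidal AUC_0→9.5 (oral tablet):
  [0→0.5]: (0.00+6.19)/2 × 0.5 = 1.5475
  [0.5→3.5]: (6.19+20.62)/2 × 3 = 40.215
  [3.5→9.5]: (20.62+17.81)/2 × 6 = 115.29
  Sum = 157.0525 µg/mL·hr
oral tablet tail: 17.81/0.064 = 278.281; AUC_ev,0→∞ = 157.0525 + 278.281 = 435.3335 µg/mL·hr
F = (AUC_ev/D_ev)/(AUC_iv/D_iv) = (435.3335/400)/(956.425/100) = 1.08833/9.56425 = 0.1138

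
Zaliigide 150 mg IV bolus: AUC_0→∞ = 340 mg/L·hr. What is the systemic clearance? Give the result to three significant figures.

CL = Dose_iv / AUC_0→∞
   = 150 / 340 = 0.441176 L/hr

CL = 0.441 L/hr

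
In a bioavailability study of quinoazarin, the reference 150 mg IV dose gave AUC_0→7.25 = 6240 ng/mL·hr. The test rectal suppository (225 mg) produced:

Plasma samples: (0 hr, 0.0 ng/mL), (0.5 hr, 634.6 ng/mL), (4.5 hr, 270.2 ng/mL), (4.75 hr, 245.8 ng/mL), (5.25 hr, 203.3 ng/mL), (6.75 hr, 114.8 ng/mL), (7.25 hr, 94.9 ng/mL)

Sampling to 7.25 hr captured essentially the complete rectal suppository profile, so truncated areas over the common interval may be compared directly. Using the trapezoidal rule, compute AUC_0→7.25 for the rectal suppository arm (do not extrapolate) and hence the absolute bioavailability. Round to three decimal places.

F = 0.260

Trapezoidal AUC_0→7.25 (rectal suppository):
  [0→0.5]: (0.0+634.6)/2 × 0.5 = 158.65
  [0.5→4.5]: (634.6+270.2)/2 × 4 = 1809.6
  [4.5→4.75]: (270.2+245.8)/2 × 0.25 = 64.5
  [4.75→5.25]: (245.8+203.3)/2 × 0.5 = 112.275
  [5.25→6.75]: (203.3+114.8)/2 × 1.5 = 238.575
  [6.75→7.25]: (114.8+94.9)/2 × 0.5 = 52.425
  Sum = 2436.025 ng/mL·hr
F = (AUC_ev/D_ev)/(AUC_iv/D_iv) = (2436.025/225)/(6240/150) = 10.8268/41.6 = 0.2603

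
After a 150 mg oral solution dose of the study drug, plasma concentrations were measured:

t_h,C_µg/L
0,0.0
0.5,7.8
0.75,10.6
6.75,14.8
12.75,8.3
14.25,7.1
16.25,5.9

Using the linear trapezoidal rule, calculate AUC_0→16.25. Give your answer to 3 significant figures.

AUC = 174 µg/L·h

Trapezoidal AUC_0→16.25:
  [0→0.5]: (0.0+7.8)/2 × 0.5 = 1.95
  [0.5→0.75]: (7.8+10.6)/2 × 0.25 = 2.3
  [0.75→6.75]: (10.6+14.8)/2 × 6 = 76.2
  [6.75→12.75]: (14.8+8.3)/2 × 6 = 69.3
  [12.75→14.25]: (8.3+7.1)/2 × 1.5 = 11.55
  [14.25→16.25]: (7.1+5.9)/2 × 2 = 13.0
  Sum = 174.3 µg/L·h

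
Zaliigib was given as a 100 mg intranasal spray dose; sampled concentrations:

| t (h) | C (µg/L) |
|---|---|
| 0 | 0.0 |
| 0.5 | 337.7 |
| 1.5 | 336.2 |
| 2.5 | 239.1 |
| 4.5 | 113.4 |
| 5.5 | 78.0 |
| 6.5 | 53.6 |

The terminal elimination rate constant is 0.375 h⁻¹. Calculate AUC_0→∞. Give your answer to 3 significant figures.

Trapezoidal AUC_0→6.5:
  [0→0.5]: (0.0+337.7)/2 × 0.5 = 84.425
  [0.5→1.5]: (337.7+336.2)/2 × 1 = 336.95
  [1.5→2.5]: (336.2+239.1)/2 × 1 = 287.65
  [2.5→4.5]: (239.1+113.4)/2 × 2 = 352.5
  [4.5→5.5]: (113.4+78.0)/2 × 1 = 95.7
  [5.5→6.5]: (78.0+53.6)/2 × 1 = 65.8
  Sum = 1223.025 µg/L·h
Extrapolated tail: C_last / k_e = 53.6 / 0.375 = 142.933
AUC_0→∞ = 1223.025 + 142.933 = 1365.958 µg/L·h

AUC = 1370 µg/L·h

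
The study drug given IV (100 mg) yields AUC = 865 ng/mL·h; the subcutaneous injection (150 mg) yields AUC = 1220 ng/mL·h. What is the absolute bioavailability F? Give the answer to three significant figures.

F = (AUC_ev / D_ev) / (AUC_iv / D_iv)
  = (1220/150) / (865/100)
  = 8.13333 / 8.65 = 0.9403

F = 0.940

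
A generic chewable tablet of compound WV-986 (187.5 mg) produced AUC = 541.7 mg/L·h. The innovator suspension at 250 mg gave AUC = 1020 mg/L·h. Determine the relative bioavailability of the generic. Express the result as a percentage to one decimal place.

F_rel = (AUC_test/D_test) / (AUC_ref/D_ref)
      = (541.7/187.5) / (1020/250)
      = 2.88907 / 4.08 = 0.7081 = 70.81%

F_rel = 70.8%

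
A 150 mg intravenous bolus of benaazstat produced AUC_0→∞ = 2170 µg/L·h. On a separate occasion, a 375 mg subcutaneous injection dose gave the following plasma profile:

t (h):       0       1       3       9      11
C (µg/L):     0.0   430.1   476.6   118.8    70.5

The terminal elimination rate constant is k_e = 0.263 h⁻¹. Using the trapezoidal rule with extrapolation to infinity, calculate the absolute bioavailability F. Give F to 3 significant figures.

Trapezoidal AUC_0→11 (subcutaneous injection):
  [0→1]: (0.0+430.1)/2 × 1 = 215.05
  [1→3]: (430.1+476.6)/2 × 2 = 906.7
  [3→9]: (476.6+118.8)/2 × 6 = 1786.2
  [9→11]: (118.8+70.5)/2 × 2 = 189.3
  Sum = 3097.25 µg/L·h
Tail: C_last/k_e = 70.5/0.263 = 268.061
AUC_0→∞ (subcutaneous injection) = 3097.25 + 268.061 = 3365.311 µg/L·h
F = (AUC_ev/D_ev)/(AUC_iv/D_iv) = (3365.311/375)/(2170/150) = 8.97416/14.4667 = 0.6203

F = 0.620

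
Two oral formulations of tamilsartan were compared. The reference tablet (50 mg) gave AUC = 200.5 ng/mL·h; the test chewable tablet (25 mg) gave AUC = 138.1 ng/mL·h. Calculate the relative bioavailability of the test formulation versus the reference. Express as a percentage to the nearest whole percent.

F_rel = (AUC_test/D_test) / (AUC_ref/D_ref)
      = (138.1/25) / (200.5/50)
      = 5.524 / 4.01 = 1.3776 = 137.76%

F_rel = 138%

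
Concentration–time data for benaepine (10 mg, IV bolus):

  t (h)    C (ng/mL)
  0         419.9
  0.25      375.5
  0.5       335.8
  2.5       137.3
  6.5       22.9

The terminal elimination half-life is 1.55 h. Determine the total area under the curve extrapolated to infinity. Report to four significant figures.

AUC = 1033 ng/mL·h

Trapezoidal AUC_0→6.5:
  [0→0.25]: (419.9+375.5)/2 × 0.25 = 99.425
  [0.25→0.5]: (375.5+335.8)/2 × 0.25 = 88.9125
  [0.5→2.5]: (335.8+137.3)/2 × 2 = 473.1
  [2.5→6.5]: (137.3+22.9)/2 × 4 = 320.4
  Sum = 981.8375 ng/mL·h
k_e = ln2 / t½ = 0.693147 / 1.55 = 0.4472 h^-1
Extrapolated tail: C_last / k_e = 22.9 / 0.4472 = 51.208
AUC_0→∞ = 981.8375 + 51.208 = 1033.0455 ng/mL·h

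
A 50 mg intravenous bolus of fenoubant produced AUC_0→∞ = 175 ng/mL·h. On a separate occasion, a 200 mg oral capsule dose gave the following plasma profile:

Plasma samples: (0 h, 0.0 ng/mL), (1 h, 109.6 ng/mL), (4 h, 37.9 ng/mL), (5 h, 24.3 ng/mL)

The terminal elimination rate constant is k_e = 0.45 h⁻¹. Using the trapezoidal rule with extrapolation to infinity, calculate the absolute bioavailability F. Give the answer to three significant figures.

F = 0.516

Trapezoidal AUC_0→5 (oral capsule):
  [0→1]: (0.0+109.6)/2 × 1 = 54.8
  [1→4]: (109.6+37.9)/2 × 3 = 221.25
  [4→5]: (37.9+24.3)/2 × 1 = 31.1
  Sum = 307.15 ng/mL·h
Tail: C_last/k_e = 24.3/0.45 = 54.000
AUC_0→∞ (oral capsule) = 307.15 + 54.000 = 361.15 ng/mL·h
F = (AUC_ev/D_ev)/(AUC_iv/D_iv) = (361.15/200)/(175/50) = 1.80575/3.5 = 0.5159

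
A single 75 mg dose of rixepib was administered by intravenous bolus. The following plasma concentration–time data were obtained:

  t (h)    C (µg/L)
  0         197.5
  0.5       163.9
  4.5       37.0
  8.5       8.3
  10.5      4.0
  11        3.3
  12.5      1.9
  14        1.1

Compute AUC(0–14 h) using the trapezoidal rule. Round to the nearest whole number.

Trapezoidal AUC_0→14:
  [0→0.5]: (197.5+163.9)/2 × 0.5 = 90.35
  [0.5→4.5]: (163.9+37.0)/2 × 4 = 401.8
  [4.5→8.5]: (37.0+8.3)/2 × 4 = 90.6
  [8.5→10.5]: (8.3+4.0)/2 × 2 = 12.3
  [10.5→11]: (4.0+3.3)/2 × 0.5 = 1.825
  [11→12.5]: (3.3+1.9)/2 × 1.5 = 3.9
  [12.5→14]: (1.9+1.1)/2 × 1.5 = 2.25
  Sum = 603.025 µg/L·h

AUC = 603 µg/L·h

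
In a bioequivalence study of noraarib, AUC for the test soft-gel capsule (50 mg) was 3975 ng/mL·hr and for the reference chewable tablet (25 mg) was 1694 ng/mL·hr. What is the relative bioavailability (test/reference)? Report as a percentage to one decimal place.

F_rel = (AUC_test/D_test) / (AUC_ref/D_ref)
      = (3975/50) / (1694/25)
      = 79.5 / 67.76 = 1.1733 = 117.33%

F_rel = 117.3%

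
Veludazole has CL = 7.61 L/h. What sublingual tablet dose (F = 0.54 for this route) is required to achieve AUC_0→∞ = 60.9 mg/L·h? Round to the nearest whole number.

Dose = 858 mg

Dose = CL × AUC_0→∞ / F
     = 7.61 × 60.9 / 0.54 = 858.239 mg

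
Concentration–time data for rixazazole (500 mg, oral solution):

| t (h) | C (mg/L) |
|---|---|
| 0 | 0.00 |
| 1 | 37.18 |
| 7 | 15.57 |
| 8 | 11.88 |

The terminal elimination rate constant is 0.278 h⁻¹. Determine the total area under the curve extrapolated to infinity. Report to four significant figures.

AUC = 233.3 mg/L·h

Trapezoidal AUC_0→8:
  [0→1]: (0.00+37.18)/2 × 1 = 18.59
  [1→7]: (37.18+15.57)/2 × 6 = 158.25
  [7→8]: (15.57+11.88)/2 × 1 = 13.725
  Sum = 190.565 mg/L·h
Extrapolated tail: C_last / k_e = 11.88 / 0.278 = 42.734
AUC_0→∞ = 190.565 + 42.734 = 233.299 mg/L·h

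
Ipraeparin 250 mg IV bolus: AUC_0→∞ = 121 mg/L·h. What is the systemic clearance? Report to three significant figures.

CL = 2.07 L/h

CL = Dose_iv / AUC_0→∞
   = 250 / 121 = 2.06612 L/h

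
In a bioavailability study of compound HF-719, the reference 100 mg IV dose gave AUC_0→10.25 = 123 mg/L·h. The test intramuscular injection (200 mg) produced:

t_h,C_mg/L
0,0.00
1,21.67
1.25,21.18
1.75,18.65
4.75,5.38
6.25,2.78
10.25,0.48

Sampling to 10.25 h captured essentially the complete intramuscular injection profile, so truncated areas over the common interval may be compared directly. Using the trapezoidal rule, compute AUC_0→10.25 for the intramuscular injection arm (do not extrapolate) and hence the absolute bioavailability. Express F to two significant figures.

F = 0.30

Trapezoidal AUC_0→10.25 (intramuscular injection):
  [0→1]: (0.00+21.67)/2 × 1 = 10.835
  [1→1.25]: (21.67+21.18)/2 × 0.25 = 5.35625
  [1.25→1.75]: (21.18+18.65)/2 × 0.5 = 9.9575
  [1.75→4.75]: (18.65+5.38)/2 × 3 = 36.045
  [4.75→6.25]: (5.38+2.78)/2 × 1.5 = 6.12
  [6.25→10.25]: (2.78+0.48)/2 × 4 = 6.52
  Sum = 74.83375 mg/L·h
F = (AUC_ev/D_ev)/(AUC_iv/D_iv) = (74.83375/200)/(123/100) = 0.37416875/1.23 = 0.3042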